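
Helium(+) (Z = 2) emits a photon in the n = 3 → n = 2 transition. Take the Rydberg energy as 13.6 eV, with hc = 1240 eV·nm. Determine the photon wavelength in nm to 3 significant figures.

For Z = 2 the level energies scale as Z², so the effective Rydberg energy is 13.6 × 4 = 54.40 eV.
ΔE = 54.40 × (1/2² − 1/3²) = 54.40 × 0.1389 = 7.556 eV.
λ = hc/ΔE = 1240 / 7.556 = 164 nm.

164 nm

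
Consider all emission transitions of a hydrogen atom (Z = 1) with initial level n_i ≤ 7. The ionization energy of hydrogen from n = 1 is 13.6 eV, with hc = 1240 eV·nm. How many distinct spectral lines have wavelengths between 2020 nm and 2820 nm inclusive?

Enumerate all n_i → n_f pairs with 1 ≤ n_f < n_i ≤ 7 and compute λ = 1240 / [13.6·1·(1/n_f² − 1/n_i²)].
Lines falling in [2020, 2820] nm: 7→4 (2166 nm), 6→4 (2626 nm).

2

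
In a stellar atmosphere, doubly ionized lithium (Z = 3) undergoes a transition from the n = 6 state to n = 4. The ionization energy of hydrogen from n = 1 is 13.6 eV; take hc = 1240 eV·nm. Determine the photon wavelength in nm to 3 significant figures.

292 nm

For Z = 3 the level energies scale as Z², so the effective Rydberg energy is 13.6 × 9 = 122.4 eV.
ΔE = 122.4 × (1/4² − 1/6²) = 122.4 × 0.03472 = 4.250 eV.
λ = hc/ΔE = 1240 / 4.250 = 292 nm.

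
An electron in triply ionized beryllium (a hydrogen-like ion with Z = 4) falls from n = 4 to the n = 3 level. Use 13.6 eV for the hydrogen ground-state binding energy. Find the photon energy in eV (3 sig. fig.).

10.6 eV

The Bohr energies scale as Z², so for Z = 4: E_n = −217.6/n² eV.
E_4 = −217.6/16 = −13.60 eV and E_3 = −217.6/9 = −24.18 eV.
The photon energy is |E_4 − E_3| = 10.6 eV.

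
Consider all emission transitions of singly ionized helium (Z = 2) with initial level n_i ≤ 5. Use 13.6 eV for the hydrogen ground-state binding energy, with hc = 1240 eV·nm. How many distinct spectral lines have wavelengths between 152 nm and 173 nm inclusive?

Enumerate all n_i → n_f pairs with 1 ≤ n_f < n_i ≤ 5 and compute λ = 1240 / [13.6·4·(1/n_f² − 1/n_i²)].
Lines falling in [152, 173] nm: 3→2 (164.1 nm).

1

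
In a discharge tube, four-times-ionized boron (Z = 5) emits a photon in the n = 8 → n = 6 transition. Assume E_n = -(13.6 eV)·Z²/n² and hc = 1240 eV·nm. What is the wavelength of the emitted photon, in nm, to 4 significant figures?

For Z = 5 the level energies scale as Z², so the effective Rydberg energy is 13.6 × 25 = 340.0 eV.
ΔE = 340.0 × (1/6² − 1/8²) = 340.0 × 0.01215 = 4.132 eV.
λ = hc/ΔE = 1240 / 4.132 = 300.1 nm.

300.1 nm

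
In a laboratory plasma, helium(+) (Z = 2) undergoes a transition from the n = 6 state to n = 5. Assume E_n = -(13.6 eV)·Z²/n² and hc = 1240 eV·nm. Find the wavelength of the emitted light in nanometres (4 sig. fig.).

For Z = 2 the level energies scale as Z², so the effective Rydberg energy is 13.6 × 4 = 54.40 eV.
ΔE = 54.40 × (1/5² − 1/6²) = 54.40 × 0.01222 = 0.6649 eV.
λ = hc/ΔE = 1240 / 0.6649 = 1865 nm.

1865 nm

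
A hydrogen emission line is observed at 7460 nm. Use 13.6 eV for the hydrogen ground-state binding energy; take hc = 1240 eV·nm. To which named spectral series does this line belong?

Pfund

ΔE = 1240/7460 = 0.1662 eV.
This matches 13.6 × (1/5² − 1/6²), so n_f = 5: the Pfund series.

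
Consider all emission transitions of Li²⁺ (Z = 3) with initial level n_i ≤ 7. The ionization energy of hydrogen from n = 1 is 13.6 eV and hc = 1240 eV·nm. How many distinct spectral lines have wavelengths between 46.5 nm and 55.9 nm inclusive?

Enumerate all n_i → n_f pairs with 1 ≤ n_f < n_i ≤ 7 and compute λ = 1240 / [13.6·9·(1/n_f² − 1/n_i²)].
Lines falling in [46.5, 55.9] nm: 5→2 (48.24 nm), 4→2 (54.03 nm).

2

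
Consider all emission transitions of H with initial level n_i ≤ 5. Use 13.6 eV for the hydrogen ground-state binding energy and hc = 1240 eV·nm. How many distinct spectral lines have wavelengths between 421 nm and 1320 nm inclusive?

4

Enumerate all n_i → n_f pairs with 1 ≤ n_f < n_i ≤ 5 and compute λ = 1240 / [13.6·1·(1/n_f² − 1/n_i²)].
Lines falling in [421, 1320] nm: 5→2 (434.2 nm), 4→2 (486.3 nm), 3→2 (656.5 nm), 5→3 (1282 nm).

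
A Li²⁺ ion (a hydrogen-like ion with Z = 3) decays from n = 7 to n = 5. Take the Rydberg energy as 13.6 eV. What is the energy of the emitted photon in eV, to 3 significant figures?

The Bohr energies scale as Z², so for Z = 3: E_n = −122.4/n² eV.
E_7 = −122.4/49 = −2.498 eV and E_5 = −122.4/25 = −4.896 eV.
The photon energy is |E_7 − E_5| = 2.40 eV.

2.40 eV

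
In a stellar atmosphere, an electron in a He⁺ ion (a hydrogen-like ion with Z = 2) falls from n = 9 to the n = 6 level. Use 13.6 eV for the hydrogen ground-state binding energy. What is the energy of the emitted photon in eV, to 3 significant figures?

0.840 eV

The Bohr energies scale as Z², so for Z = 2: E_n = −54.40/n² eV.
E_9 = −54.40/81 = −0.6716 eV and E_6 = −54.40/36 = −1.511 eV.
The photon energy is |E_9 − E_6| = 0.840 eV.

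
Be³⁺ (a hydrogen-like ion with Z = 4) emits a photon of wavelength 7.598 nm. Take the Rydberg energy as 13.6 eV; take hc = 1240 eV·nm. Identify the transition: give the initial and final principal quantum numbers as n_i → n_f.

The photon energy is ΔE = hc/λ = 1240 / 7.598 = 163.2 eV.
With Z = 4, ΔE = 217.6 × (1/n_f² − 1/n_i²), so 1/n_f² − 1/n_i² = 0.7500.
Trying n_f = 1 gives 1/n_i² = 0.2500, i.e. n_i ≈ 2; this pair matches.

n_i = 2, n_f = 1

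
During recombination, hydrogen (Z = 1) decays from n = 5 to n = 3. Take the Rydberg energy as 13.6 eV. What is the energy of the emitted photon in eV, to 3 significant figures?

0.967 eV

E_5 = −13.60/25 = −0.5440 eV and E_3 = −13.60/9 = −1.511 eV.
The photon energy is |E_5 − E_3| = 0.967 eV.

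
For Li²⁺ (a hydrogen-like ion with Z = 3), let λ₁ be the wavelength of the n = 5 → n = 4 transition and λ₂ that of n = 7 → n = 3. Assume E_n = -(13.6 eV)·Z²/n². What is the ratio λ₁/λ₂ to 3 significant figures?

4.03

λ ∝ 1/ΔE ∝ 1/(1/n_f² − 1/n_i²), and the Z² and hc factors cancel in the ratio.
λ₁/λ₂ = (1/3² − 1/7²)/(1/4² − 1/5²) = 0.09070/0.02250 = 4.03.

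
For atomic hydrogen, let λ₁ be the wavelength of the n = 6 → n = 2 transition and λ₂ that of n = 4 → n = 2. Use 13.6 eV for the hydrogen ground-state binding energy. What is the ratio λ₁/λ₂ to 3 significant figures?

0.844

λ ∝ 1/ΔE ∝ 1/(1/n_f² − 1/n_i²), and the Z² and hc factors cancel in the ratio.
λ₁/λ₂ = (1/2² − 1/4²)/(1/2² − 1/6²) = 0.1875/0.2222 = 0.844.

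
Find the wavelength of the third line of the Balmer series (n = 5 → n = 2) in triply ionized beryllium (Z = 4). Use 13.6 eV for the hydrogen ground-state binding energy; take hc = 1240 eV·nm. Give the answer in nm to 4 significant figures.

27.14 nm

The Balmer series terminates on n_f = 2; the third line has n_i = 2+3 = 5.
ΔE = 217.6 × (1/2² − 1/5²) = 45.70 eV.
λ = 1240 / 45.70 = 27.14 nm.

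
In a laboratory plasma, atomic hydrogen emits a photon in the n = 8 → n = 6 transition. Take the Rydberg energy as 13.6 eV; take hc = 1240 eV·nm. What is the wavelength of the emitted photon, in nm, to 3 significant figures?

7500 nm

ΔE = 13.60 × (1/6² − 1/8²) = 13.60 × 0.01215 = 0.1653 eV.
λ = hc/ΔE = 1240 / 0.1653 = 7500 nm.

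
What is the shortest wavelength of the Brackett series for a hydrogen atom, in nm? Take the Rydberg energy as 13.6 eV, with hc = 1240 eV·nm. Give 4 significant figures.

The Brackett series has lower level n_f = 4; the series limit corresponds to n_i → ∞.
ΔE_max = 13.6 × 1 / 4² = 0.8500 eV.
λ_min = 1240 / 0.8500 = 1459 nm.

1459 nm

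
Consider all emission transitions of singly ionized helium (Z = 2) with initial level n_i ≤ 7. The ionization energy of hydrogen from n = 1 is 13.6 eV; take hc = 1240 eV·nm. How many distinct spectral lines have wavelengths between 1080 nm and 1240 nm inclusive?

1

Enumerate all n_i → n_f pairs with 1 ≤ n_f < n_i ≤ 7 and compute λ = 1240 / [13.6·4·(1/n_f² − 1/n_i²)].
Lines falling in [1080, 1240] nm: 7→5 (1163 nm).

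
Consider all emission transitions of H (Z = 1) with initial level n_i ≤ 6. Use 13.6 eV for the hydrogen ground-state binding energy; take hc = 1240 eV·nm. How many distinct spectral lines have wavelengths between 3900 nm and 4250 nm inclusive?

1

Enumerate all n_i → n_f pairs with 1 ≤ n_f < n_i ≤ 6 and compute λ = 1240 / [13.6·1·(1/n_f² − 1/n_i²)].
Lines falling in [3900, 4250] nm: 5→4 (4052 nm).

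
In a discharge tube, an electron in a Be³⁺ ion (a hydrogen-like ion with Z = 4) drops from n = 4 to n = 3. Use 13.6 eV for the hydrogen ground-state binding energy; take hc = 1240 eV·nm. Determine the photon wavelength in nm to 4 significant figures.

117.2 nm

For Z = 4 the level energies scale as Z², so the effective Rydberg energy is 13.6 × 16 = 217.6 eV.
ΔE = 217.6 × (1/3² − 1/4²) = 217.6 × 0.04861 = 10.58 eV.
λ = hc/ΔE = 1240 / 10.58 = 117.2 nm.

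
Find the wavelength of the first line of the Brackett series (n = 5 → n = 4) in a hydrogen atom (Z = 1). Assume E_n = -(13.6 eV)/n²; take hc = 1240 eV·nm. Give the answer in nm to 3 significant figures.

The Brackett series terminates on n_f = 4; the first line has n_i = 4+1 = 5.
ΔE = 13.60 × (1/4² − 1/5²) = 0.3060 eV.
λ = 1240 / 0.3060 = 4050 nm.

4050 nm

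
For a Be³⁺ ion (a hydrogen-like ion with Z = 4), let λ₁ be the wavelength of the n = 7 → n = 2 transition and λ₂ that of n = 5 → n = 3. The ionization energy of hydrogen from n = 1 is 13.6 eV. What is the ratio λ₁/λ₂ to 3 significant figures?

0.310

λ ∝ 1/ΔE ∝ 1/(1/n_f² − 1/n_i²), and the Z² and hc factors cancel in the ratio.
λ₁/λ₂ = (1/3² − 1/5²)/(1/2² − 1/7²) = 0.07111/0.2296 = 0.310.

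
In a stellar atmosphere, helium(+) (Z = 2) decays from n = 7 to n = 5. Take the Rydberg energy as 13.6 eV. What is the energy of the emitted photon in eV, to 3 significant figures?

1.07 eV

The Bohr energies scale as Z², so for Z = 2: E_n = −54.40/n² eV.
E_7 = −54.40/49 = −1.110 eV and E_5 = −54.40/25 = −2.176 eV.
The photon energy is |E_7 − E_5| = 1.07 eV.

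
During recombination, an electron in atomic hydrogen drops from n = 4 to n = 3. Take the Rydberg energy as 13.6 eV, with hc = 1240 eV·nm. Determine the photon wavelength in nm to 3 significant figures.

1880 nm

ΔE = 13.60 × (1/3² − 1/4²) = 13.60 × 0.04861 = 0.6611 eV.
λ = hc/ΔE = 1240 / 0.6611 = 1880 nm.
This line belongs to the Paschen series.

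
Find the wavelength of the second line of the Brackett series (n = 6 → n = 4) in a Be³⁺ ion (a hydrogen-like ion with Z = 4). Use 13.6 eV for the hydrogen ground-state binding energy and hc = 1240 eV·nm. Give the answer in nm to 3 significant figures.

164 nm

The Brackett series terminates on n_f = 4; the second line has n_i = 4+2 = 6.
ΔE = 217.6 × (1/4² − 1/6²) = 7.556 eV.
λ = 1240 / 7.556 = 164 nm.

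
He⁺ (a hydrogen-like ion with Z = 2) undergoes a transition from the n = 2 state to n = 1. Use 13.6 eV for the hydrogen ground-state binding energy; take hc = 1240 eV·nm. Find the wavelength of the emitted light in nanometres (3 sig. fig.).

30.4 nm

For Z = 2 the level energies scale as Z², so the effective Rydberg energy is 13.6 × 4 = 54.40 eV.
ΔE = 54.40 × (1/1² − 1/2²) = 54.40 × 0.7500 = 40.80 eV.
λ = hc/ΔE = 1240 / 40.80 = 30.4 nm.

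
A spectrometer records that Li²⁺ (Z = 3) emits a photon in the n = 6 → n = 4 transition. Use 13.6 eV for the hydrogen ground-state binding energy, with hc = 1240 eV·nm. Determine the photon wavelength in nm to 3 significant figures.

292 nm

For Z = 3 the level energies scale as Z², so the effective Rydberg energy is 13.6 × 9 = 122.4 eV.
ΔE = 122.4 × (1/4² − 1/6²) = 122.4 × 0.03472 = 4.250 eV.
λ = hc/ΔE = 1240 / 4.250 = 292 nm.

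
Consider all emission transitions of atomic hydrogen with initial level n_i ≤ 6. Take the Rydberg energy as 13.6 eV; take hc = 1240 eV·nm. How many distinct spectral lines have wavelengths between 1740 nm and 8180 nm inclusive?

Enumerate all n_i → n_f pairs with 1 ≤ n_f < n_i ≤ 6 and compute λ = 1240 / [13.6·1·(1/n_f² − 1/n_i²)].
Lines falling in [1740, 8180] nm: 4→3 (1876 nm), 6→4 (2626 nm), 5→4 (4052 nm), 6→5 (7460 nm).

4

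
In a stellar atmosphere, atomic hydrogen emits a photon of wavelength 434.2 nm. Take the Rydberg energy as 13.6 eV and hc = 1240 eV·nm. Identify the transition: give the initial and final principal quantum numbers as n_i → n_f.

The photon energy is ΔE = hc/λ = 1240 / 434.2 = 2.856 eV.
With Z = 1, ΔE = 13.60 × (1/n_f² − 1/n_i²), so 1/n_f² − 1/n_i² = 0.2100.
Trying n_f = 2 gives 1/n_i² = 0.04001, i.e. n_i ≈ 5; this pair matches.

n_i = 5, n_f = 2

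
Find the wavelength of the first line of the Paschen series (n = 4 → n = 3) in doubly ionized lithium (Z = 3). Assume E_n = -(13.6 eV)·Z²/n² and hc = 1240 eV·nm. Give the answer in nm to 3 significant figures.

208 nm

The Paschen series terminates on n_f = 3; the first line has n_i = 3+1 = 4.
ΔE = 122.4 × (1/3² − 1/4²) = 5.950 eV.
λ = 1240 / 5.950 = 208 nm.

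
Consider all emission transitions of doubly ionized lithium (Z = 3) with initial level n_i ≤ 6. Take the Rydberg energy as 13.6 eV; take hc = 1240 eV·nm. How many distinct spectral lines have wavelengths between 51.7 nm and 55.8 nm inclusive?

Enumerate all n_i → n_f pairs with 1 ≤ n_f < n_i ≤ 6 and compute λ = 1240 / [13.6·9·(1/n_f² − 1/n_i²)].
Lines falling in [51.7, 55.8] nm: 4→2 (54.03 nm).

1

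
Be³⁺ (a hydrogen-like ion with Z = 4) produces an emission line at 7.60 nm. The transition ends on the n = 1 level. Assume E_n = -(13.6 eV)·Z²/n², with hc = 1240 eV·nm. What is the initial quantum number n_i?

The photon energy is ΔE = hc/λ = 1240 / 7.60 = 163.2 eV.
With Z = 4, ΔE = 217.6 × (1/n_f² − 1/n_i²), so 1/n_f² − 1/n_i² = 0.7498.
With n_f = 1: 1/n_i² = 1/1 − 0.7498 = 0.2502, so n_i ≈ 2.00.

n_i = 2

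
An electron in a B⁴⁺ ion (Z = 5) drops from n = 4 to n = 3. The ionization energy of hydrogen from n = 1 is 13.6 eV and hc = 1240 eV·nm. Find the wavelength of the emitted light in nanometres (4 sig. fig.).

75.03 nm

For Z = 5 the level energies scale as Z², so the effective Rydberg energy is 13.6 × 25 = 340.0 eV.
ΔE = 340.0 × (1/3² − 1/4²) = 340.0 × 0.04861 = 16.53 eV.
λ = hc/ΔE = 1240 / 16.53 = 75.03 nm.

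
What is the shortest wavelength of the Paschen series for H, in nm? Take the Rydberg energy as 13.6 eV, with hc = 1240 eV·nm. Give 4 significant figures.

820.6 nm

The Paschen series has lower level n_f = 3; the series limit corresponds to n_i → ∞.
ΔE_max = 13.6 × 1 / 3² = 1.511 eV.
λ_min = 1240 / 1.511 = 820.6 nm.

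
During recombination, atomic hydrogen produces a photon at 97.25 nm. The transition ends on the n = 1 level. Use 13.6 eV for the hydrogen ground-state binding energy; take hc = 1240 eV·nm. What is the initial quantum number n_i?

n_i = 4

The photon energy is ΔE = hc/λ = 1240 / 97.25 = 12.75 eV.
With Z = 1, ΔE = 13.60 × (1/n_f² − 1/n_i²), so 1/n_f² − 1/n_i² = 0.9375.
With n_f = 1: 1/n_i² = 1/1 − 0.9375 = 0.06245, so n_i ≈ 4.00.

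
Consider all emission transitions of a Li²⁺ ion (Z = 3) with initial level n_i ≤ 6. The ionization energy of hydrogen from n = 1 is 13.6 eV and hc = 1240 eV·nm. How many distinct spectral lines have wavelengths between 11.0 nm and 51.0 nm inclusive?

4

Enumerate all n_i → n_f pairs with 1 ≤ n_f < n_i ≤ 6 and compute λ = 1240 / [13.6·9·(1/n_f² − 1/n_i²)].
Lines falling in [11.0, 51.0] nm: 3→1 (11.40 nm), 2→1 (13.51 nm), 6→2 (45.59 nm), 5→2 (48.24 nm).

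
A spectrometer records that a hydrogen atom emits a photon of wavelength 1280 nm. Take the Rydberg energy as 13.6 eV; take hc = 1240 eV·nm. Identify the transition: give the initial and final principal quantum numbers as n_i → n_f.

The photon energy is ΔE = hc/λ = 1240 / 1280 = 0.9688 eV.
With Z = 1, ΔE = 13.60 × (1/n_f² − 1/n_i²), so 1/n_f² − 1/n_i² = 0.07123.
Trying n_f = 3 gives 1/n_i² = 0.03988, i.e. n_i ≈ 5; this pair matches.

n_i = 5, n_f = 3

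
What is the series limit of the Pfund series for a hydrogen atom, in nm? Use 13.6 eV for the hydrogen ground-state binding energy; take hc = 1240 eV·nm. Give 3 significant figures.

2280 nm

The Pfund series has lower level n_f = 5; the series limit corresponds to n_i → ∞.
ΔE_max = 13.6 × 1 / 5² = 0.5440 eV.
λ_min = 1240 / 0.5440 = 2280 nm.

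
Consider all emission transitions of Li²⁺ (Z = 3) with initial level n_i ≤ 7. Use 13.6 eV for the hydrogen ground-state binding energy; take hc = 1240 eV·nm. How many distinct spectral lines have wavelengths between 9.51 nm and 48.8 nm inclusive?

Enumerate all n_i → n_f pairs with 1 ≤ n_f < n_i ≤ 7 and compute λ = 1240 / [13.6·9·(1/n_f² − 1/n_i²)].
Lines falling in [9.51, 48.8] nm: 7→1 (10.34 nm), 6→1 (10.42 nm), 5→1 (10.55 nm), 4→1 (10.81 nm), 3→1 (11.40 nm), 2→1 (13.51 nm), 7→2 (44.12 nm), 6→2 (45.59 nm), 5→2 (48.24 nm).

9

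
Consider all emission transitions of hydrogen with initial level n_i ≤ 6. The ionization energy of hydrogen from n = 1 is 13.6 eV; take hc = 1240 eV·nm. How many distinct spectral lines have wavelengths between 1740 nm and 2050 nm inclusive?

1

Enumerate all n_i → n_f pairs with 1 ≤ n_f < n_i ≤ 6 and compute λ = 1240 / [13.6·1·(1/n_f² − 1/n_i²)].
Lines falling in [1740, 2050] nm: 4→3 (1876 nm).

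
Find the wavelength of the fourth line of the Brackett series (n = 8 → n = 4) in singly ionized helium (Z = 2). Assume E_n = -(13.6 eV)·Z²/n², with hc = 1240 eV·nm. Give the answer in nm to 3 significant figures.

The Brackett series terminates on n_f = 4; the fourth line has n_i = 4+4 = 8.
ΔE = 54.40 × (1/4² − 1/8²) = 2.550 eV.
λ = 1240 / 2.550 = 486 nm.

486 nm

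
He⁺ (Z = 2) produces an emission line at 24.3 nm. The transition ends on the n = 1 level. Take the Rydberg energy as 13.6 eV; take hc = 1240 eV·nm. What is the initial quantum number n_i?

The photon energy is ΔE = hc/λ = 1240 / 24.3 = 51.03 eV.
With Z = 2, ΔE = 54.40 × (1/n_f² − 1/n_i²), so 1/n_f² − 1/n_i² = 0.9380.
With n_f = 1: 1/n_i² = 1/1 − 0.9380 = 0.06197, so n_i ≈ 4.02.

n_i = 4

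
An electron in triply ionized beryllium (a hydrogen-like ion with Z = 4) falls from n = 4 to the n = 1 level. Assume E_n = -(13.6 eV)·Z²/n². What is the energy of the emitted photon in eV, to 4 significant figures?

204.0 eV

The Bohr energies scale as Z², so for Z = 4: E_n = −217.6/n² eV.
E_4 = −217.6/16 = −13.60 eV and E_1 = −217.6/1 = −217.6 eV.
The photon energy is |E_4 − E_1| = 204.0 eV.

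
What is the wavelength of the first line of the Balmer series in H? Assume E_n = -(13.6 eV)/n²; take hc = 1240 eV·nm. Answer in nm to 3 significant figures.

656 nm

The Balmer series terminates on n_f = 2; the first line has n_i = 2+1 = 3.
ΔE = 13.60 × (1/2² − 1/3²) = 1.889 eV.
λ = 1240 / 1.889 = 656 nm.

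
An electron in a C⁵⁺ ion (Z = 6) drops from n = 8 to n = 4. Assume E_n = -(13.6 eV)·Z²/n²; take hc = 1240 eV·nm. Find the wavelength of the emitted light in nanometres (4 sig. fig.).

For Z = 6 the level energies scale as Z², so the effective Rydberg energy is 13.6 × 36 = 489.6 eV.
ΔE = 489.6 × (1/4² − 1/8²) = 489.6 × 0.04688 = 22.95 eV.
λ = hc/ΔE = 1240 / 22.95 = 54.03 nm.

54.03 nm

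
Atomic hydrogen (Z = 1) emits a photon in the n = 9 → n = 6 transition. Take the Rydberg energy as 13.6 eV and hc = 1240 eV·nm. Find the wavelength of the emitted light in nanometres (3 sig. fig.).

ΔE = 13.60 × (1/6² − 1/9²) = 13.60 × 0.01543 = 0.2099 eV.
λ = hc/ΔE = 1240 / 0.2099 = 5910 nm.

5910 nm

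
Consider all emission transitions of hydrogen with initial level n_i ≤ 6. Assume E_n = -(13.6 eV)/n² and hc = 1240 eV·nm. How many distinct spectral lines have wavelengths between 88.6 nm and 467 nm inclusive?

Enumerate all n_i → n_f pairs with 1 ≤ n_f < n_i ≤ 6 and compute λ = 1240 / [13.6·1·(1/n_f² − 1/n_i²)].
Lines falling in [88.6, 467] nm: 6→1 (93.78 nm), 5→1 (94.98 nm), 4→1 (97.25 nm), 3→1 (102.6 nm), 2→1 (121.6 nm), 6→2 (410.3 nm), 5→2 (434.2 nm).

7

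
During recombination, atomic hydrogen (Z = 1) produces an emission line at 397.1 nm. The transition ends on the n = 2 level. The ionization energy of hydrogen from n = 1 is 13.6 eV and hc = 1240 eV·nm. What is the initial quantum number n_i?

The photon energy is ΔE = hc/λ = 1240 / 397.1 = 3.123 eV.
With Z = 1, ΔE = 13.60 × (1/n_f² − 1/n_i²), so 1/n_f² − 1/n_i² = 0.2296.
With n_f = 2: 1/n_i² = 1/4 − 0.2296 = 0.02039, so n_i ≈ 7.00.

n_i = 7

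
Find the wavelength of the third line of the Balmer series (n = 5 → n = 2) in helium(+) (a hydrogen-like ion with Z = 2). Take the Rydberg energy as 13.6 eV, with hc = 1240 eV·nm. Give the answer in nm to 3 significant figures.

109 nm

The Balmer series terminates on n_f = 2; the third line has n_i = 2+3 = 5.
ΔE = 54.40 × (1/2² − 1/5²) = 11.42 eV.
λ = 1240 / 11.42 = 109 nm.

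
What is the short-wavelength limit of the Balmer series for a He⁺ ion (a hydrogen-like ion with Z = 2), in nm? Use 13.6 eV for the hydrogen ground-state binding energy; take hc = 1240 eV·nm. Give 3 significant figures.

91.2 nm

The Balmer series has lower level n_f = 2; the series limit corresponds to n_i → ∞.
ΔE_max = 13.6 × 4 / 2² = 13.60 eV.
λ_min = 1240 / 13.60 = 91.2 nm.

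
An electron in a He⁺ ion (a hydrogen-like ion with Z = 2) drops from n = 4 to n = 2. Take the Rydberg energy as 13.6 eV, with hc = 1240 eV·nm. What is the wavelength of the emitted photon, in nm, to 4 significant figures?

121.6 nm

For Z = 2 the level energies scale as Z², so the effective Rydberg energy is 13.6 × 4 = 54.40 eV.
ΔE = 54.40 × (1/2² − 1/4²) = 54.40 × 0.1875 = 10.20 eV.
λ = hc/ΔE = 1240 / 10.20 = 121.6 nm.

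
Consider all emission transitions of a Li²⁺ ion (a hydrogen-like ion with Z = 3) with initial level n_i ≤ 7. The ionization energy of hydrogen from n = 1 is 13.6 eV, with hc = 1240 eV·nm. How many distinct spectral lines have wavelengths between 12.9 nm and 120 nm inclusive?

7

Enumerate all n_i → n_f pairs with 1 ≤ n_f < n_i ≤ 7 and compute λ = 1240 / [13.6·9·(1/n_f² − 1/n_i²)].
Lines falling in [12.9, 120] nm: 2→1 (13.51 nm), 7→2 (44.12 nm), 6→2 (45.59 nm), 5→2 (48.24 nm), 4→2 (54.03 nm), 3→2 (72.94 nm), 7→3 (111.7 nm).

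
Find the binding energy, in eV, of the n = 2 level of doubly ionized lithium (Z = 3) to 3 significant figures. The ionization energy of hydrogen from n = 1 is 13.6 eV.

E_n = −13.6 Z²/n² = −122.4/n² eV for Z = 3.
E_2 = −122.4/4 = −30.6 eV, so ionization (to E = 0) requires 30.6 eV.

30.6 eV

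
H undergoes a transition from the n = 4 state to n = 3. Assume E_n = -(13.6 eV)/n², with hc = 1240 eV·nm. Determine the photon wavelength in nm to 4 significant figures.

ΔE = 13.60 × (1/3² − 1/4²) = 13.60 × 0.04861 = 0.6611 eV.
λ = hc/ΔE = 1240 / 0.6611 = 1876 nm.

1876 nm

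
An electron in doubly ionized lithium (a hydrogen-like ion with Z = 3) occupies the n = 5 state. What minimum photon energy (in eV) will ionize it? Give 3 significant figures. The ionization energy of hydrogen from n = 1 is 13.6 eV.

E_n = −13.6 Z²/n² = −122.4/n² eV for Z = 3.
E_5 = −122.4/25 = −4.90 eV, so ionization (to E = 0) requires 4.90 eV.

4.90 eV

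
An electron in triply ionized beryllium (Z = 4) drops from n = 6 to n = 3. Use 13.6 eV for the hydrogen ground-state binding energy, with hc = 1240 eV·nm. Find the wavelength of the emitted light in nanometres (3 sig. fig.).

68.4 nm

For Z = 4 the level energies scale as Z², so the effective Rydberg energy is 13.6 × 16 = 217.6 eV.
ΔE = 217.6 × (1/3² − 1/6²) = 217.6 × 0.08333 = 18.13 eV.
λ = hc/ΔE = 1240 / 18.13 = 68.4 nm.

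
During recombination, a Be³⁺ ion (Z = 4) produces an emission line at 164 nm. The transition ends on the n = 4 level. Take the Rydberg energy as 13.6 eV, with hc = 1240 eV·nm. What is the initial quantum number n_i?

n_i = 6

The photon energy is ΔE = hc/λ = 1240 / 164 = 7.561 eV.
With Z = 4, ΔE = 217.6 × (1/n_f² − 1/n_i²), so 1/n_f² − 1/n_i² = 0.03475.
With n_f = 4: 1/n_i² = 1/16 − 0.03475 = 0.02775, so n_i ≈ 6.00.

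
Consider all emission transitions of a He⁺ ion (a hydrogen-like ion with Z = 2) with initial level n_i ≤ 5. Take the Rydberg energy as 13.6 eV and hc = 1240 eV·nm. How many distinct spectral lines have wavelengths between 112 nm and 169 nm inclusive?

2

Enumerate all n_i → n_f pairs with 1 ≤ n_f < n_i ≤ 5 and compute λ = 1240 / [13.6·4·(1/n_f² − 1/n_i²)].
Lines falling in [112, 169] nm: 4→2 (121.6 nm), 3→2 (164.1 nm).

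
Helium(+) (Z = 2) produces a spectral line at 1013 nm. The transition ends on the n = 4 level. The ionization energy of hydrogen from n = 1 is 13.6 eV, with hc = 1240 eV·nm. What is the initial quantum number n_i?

n_i = 5

The photon energy is ΔE = hc/λ = 1240 / 1013 = 1.224 eV.
With Z = 2, ΔE = 54.40 × (1/n_f² − 1/n_i²), so 1/n_f² − 1/n_i² = 0.02250.
With n_f = 4: 1/n_i² = 1/16 − 0.02250 = 0.04000, so n_i ≈ 5.00.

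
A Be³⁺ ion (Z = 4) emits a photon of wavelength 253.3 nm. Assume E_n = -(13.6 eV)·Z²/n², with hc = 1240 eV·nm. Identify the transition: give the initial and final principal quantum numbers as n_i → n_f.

n_i = 5, n_f = 4

The photon energy is ΔE = hc/λ = 1240 / 253.3 = 4.895 eV.
With Z = 4, ΔE = 217.6 × (1/n_f² − 1/n_i²), so 1/n_f² − 1/n_i² = 0.02250.
Trying n_f = 4 gives 1/n_i² = 0.04000, i.e. n_i ≈ 5; this pair matches.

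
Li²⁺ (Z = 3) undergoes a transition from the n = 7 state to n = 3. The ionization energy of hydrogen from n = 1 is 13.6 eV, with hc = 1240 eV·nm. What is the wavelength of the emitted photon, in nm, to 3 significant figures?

For Z = 3 the level energies scale as Z², so the effective Rydberg energy is 13.6 × 9 = 122.4 eV.
ΔE = 122.4 × (1/3² − 1/7²) = 122.4 × 0.09070 = 11.10 eV.
λ = hc/ΔE = 1240 / 11.10 = 112 nm.

112 nm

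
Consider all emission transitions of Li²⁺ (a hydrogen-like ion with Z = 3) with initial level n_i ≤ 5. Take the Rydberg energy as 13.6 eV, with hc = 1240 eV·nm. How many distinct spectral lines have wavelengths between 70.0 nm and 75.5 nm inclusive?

1

Enumerate all n_i → n_f pairs with 1 ≤ n_f < n_i ≤ 5 and compute λ = 1240 / [13.6·9·(1/n_f² − 1/n_i²)].
Lines falling in [70.0, 75.5] nm: 3→2 (72.94 nm).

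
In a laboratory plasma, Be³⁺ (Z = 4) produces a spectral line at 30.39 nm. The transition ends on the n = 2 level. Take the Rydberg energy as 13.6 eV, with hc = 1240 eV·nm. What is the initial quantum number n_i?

n_i = 4

The photon energy is ΔE = hc/λ = 1240 / 30.39 = 40.80 eV.
With Z = 4, ΔE = 217.6 × (1/n_f² − 1/n_i²), so 1/n_f² − 1/n_i² = 0.1875.
With n_f = 2: 1/n_i² = 1/4 − 0.1875 = 0.06249, so n_i ≈ 4.00.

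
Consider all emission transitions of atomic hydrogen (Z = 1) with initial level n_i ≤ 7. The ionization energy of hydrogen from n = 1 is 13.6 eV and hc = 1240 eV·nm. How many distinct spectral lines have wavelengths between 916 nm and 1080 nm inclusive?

Enumerate all n_i → n_f pairs with 1 ≤ n_f < n_i ≤ 7 and compute λ = 1240 / [13.6·1·(1/n_f² − 1/n_i²)].
Lines falling in [916, 1080] nm: 7→3 (1005 nm).

1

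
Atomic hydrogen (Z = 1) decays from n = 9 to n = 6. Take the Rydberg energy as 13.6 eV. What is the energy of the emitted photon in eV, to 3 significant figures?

0.210 eV

E_9 = −13.60/81 = −0.1679 eV and E_6 = −13.60/36 = −0.3778 eV.
The photon energy is |E_9 − E_6| = 0.210 eV.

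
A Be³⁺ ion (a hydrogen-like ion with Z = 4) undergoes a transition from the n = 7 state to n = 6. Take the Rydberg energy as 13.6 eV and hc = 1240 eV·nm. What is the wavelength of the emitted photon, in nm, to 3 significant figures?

For Z = 4 the level energies scale as Z², so the effective Rydberg energy is 13.6 × 16 = 217.6 eV.
ΔE = 217.6 × (1/6² − 1/7²) = 217.6 × 0.007370 = 1.604 eV.
λ = hc/ΔE = 1240 / 1.604 = 773 nm.

773 nm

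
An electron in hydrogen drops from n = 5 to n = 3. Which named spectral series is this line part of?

The series is set by the lower level: n_f = 3 is the Paschen series.

Paschen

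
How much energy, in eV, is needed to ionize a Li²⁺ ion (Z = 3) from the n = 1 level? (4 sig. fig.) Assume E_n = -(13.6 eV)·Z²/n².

122.4 eV

E_n = −13.6 Z²/n² = −122.4/n² eV for Z = 3.
E_1 = −122.4/1 = −122.4 eV, so ionization (to E = 0) requires 122.4 eV.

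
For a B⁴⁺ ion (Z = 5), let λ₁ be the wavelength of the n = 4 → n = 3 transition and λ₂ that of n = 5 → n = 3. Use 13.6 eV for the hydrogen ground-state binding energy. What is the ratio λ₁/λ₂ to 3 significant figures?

λ ∝ 1/ΔE ∝ 1/(1/n_f² − 1/n_i²), and the Z² and hc factors cancel in the ratio.
λ₁/λ₂ = (1/3² − 1/5²)/(1/3² − 1/4²) = 0.07111/0.04861 = 1.46.

1.46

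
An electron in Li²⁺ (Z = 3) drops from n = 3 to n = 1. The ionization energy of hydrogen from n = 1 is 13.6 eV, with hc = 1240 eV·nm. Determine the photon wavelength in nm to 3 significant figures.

For Z = 3 the level energies scale as Z², so the effective Rydberg energy is 13.6 × 9 = 122.4 eV.
ΔE = 122.4 × (1/1² − 1/3²) = 122.4 × 0.8889 = 108.8 eV.
λ = hc/ΔE = 1240 / 108.8 = 11.4 nm.

11.4 nm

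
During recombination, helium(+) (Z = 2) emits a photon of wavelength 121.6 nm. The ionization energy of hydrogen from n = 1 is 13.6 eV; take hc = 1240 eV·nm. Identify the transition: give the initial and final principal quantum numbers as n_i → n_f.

The photon energy is ΔE = hc/λ = 1240 / 121.6 = 10.20 eV.
With Z = 2, ΔE = 54.40 × (1/n_f² − 1/n_i²), so 1/n_f² − 1/n_i² = 0.1875.
Trying n_f = 2 gives 1/n_i² = 0.06255, i.e. n_i ≈ 4; this pair matches.

n_i = 4, n_f = 2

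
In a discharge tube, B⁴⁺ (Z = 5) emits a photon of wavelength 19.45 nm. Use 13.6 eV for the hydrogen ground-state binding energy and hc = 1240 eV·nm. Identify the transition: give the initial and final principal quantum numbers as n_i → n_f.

The photon energy is ΔE = hc/λ = 1240 / 19.45 = 63.75 eV.
With Z = 5, ΔE = 340.0 × (1/n_f² − 1/n_i²), so 1/n_f² − 1/n_i² = 0.1875.
Trying n_f = 2 gives 1/n_i² = 0.06249, i.e. n_i ≈ 4; this pair matches.

n_i = 4, n_f = 2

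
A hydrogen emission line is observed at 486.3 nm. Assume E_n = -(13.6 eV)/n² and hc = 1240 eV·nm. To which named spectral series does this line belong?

Balmer

ΔE = 1240/486.3 = 2.550 eV.
This matches 13.6 × (1/2² − 1/4²), so n_f = 2: the Balmer series.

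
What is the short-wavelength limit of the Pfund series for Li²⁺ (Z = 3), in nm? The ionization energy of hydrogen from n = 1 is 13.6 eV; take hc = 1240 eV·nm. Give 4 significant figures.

The Pfund series has lower level n_f = 5; the series limit corresponds to n_i → ∞.
ΔE_max = 13.6 × 9 / 5² = 4.896 eV.
λ_min = 1240 / 4.896 = 253.3 nm.

253.3 nm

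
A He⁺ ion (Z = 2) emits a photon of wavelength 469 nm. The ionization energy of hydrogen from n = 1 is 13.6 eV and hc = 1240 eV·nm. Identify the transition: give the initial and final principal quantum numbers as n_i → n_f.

The photon energy is ΔE = hc/λ = 1240 / 469 = 2.644 eV.
With Z = 2, ΔE = 54.40 × (1/n_f² − 1/n_i²), so 1/n_f² − 1/n_i² = 0.04860.
Trying n_f = 3 gives 1/n_i² = 0.06251, i.e. n_i ≈ 4; this pair matches.

n_i = 4, n_f = 3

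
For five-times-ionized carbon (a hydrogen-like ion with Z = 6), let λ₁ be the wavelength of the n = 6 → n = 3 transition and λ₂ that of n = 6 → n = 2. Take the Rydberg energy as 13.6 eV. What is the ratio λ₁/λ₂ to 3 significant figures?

λ ∝ 1/ΔE ∝ 1/(1/n_f² − 1/n_i²), and the Z² and hc factors cancel in the ratio.
λ₁/λ₂ = (1/2² − 1/6²)/(1/3² − 1/6²) = 0.2222/0.08333 = 2.67.

2.67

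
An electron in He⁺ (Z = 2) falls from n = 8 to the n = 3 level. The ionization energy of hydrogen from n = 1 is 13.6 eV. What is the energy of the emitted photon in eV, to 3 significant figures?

The Bohr energies scale as Z², so for Z = 2: E_n = −54.40/n² eV.
E_8 = −54.40/64 = −0.8500 eV and E_3 = −54.40/9 = −6.044 eV.
The photon energy is |E_8 − E_3| = 5.19 eV.

5.19 eV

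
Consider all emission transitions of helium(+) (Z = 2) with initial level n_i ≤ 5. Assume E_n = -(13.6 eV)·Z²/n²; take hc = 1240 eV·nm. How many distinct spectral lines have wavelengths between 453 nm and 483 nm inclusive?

Enumerate all n_i → n_f pairs with 1 ≤ n_f < n_i ≤ 5 and compute λ = 1240 / [13.6·4·(1/n_f² − 1/n_i²)].
Lines falling in [453, 483] nm: 4→3 (468.9 nm).

1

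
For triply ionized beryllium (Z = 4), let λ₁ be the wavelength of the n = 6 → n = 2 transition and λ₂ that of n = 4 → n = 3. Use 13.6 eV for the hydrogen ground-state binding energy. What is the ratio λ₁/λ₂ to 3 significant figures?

λ ∝ 1/ΔE ∝ 1/(1/n_f² − 1/n_i²), and the Z² and hc factors cancel in the ratio.
λ₁/λ₂ = (1/3² − 1/4²)/(1/2² − 1/6²) = 0.04861/0.2222 = 0.219.

0.219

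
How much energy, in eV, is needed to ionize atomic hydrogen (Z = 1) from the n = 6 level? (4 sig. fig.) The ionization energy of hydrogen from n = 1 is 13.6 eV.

E_6 = −13.60/36 = −0.3778 eV, so ionization (to E = 0) requires 0.3778 eV.

0.3778 eV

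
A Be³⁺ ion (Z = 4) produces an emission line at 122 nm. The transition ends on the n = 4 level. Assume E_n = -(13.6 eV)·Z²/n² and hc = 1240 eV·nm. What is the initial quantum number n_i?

The photon energy is ΔE = hc/λ = 1240 / 122 = 10.16 eV.
With Z = 4, ΔE = 217.6 × (1/n_f² − 1/n_i²), so 1/n_f² − 1/n_i² = 0.04671.
With n_f = 4: 1/n_i² = 1/16 − 0.04671 = 0.01579, so n_i ≈ 7.96.

n_i = 8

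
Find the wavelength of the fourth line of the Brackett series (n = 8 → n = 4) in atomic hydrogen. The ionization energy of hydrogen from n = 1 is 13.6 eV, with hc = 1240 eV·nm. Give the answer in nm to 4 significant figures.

1945 nm

The Brackett series terminates on n_f = 4; the fourth line has n_i = 4+4 = 8.
ΔE = 13.60 × (1/4² − 1/8²) = 0.6375 eV.
λ = 1240 / 0.6375 = 1945 nm.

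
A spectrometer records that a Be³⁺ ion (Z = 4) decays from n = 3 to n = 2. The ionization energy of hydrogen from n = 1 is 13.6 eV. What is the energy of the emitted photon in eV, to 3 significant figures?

30.2 eV

The Bohr energies scale as Z², so for Z = 4: E_n = −217.6/n² eV.
E_3 = −217.6/9 = −24.18 eV and E_2 = −217.6/4 = −54.40 eV.
The photon energy is |E_3 − E_2| = 30.2 eV.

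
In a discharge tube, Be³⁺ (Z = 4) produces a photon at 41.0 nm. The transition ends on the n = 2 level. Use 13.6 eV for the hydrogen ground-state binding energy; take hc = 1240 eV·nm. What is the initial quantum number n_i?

The photon energy is ΔE = hc/λ = 1240 / 41.0 = 30.24 eV.
With Z = 4, ΔE = 217.6 × (1/n_f² − 1/n_i²), so 1/n_f² − 1/n_i² = 0.1390.
With n_f = 2: 1/n_i² = 1/4 − 0.1390 = 0.1110, so n_i ≈ 3.00.

n_i = 3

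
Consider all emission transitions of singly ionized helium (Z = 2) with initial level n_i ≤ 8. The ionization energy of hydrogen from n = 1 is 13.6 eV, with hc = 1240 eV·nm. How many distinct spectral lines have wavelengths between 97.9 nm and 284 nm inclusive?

Enumerate all n_i → n_f pairs with 1 ≤ n_f < n_i ≤ 8 and compute λ = 1240 / [13.6·4·(1/n_f² − 1/n_i²)].
Lines falling in [97.9, 284] nm: 7→2 (99.28 nm), 6→2 (102.6 nm), 5→2 (108.5 nm), 4→2 (121.6 nm), 3→2 (164.1 nm), 8→3 (238.7 nm), 7→3 (251.3 nm), 6→3 (273.5 nm).

8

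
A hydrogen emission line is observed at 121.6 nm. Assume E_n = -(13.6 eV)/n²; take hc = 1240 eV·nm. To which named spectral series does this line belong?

Lyman

ΔE = 1240/121.6 = 10.20 eV.
This matches 13.6 × (1/1² − 1/2²), so n_f = 1: the Lyman series.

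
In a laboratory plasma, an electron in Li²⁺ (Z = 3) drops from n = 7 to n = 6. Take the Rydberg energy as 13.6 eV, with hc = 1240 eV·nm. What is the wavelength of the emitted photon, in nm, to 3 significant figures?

1370 nm

For Z = 3 the level energies scale as Z², so the effective Rydberg energy is 13.6 × 9 = 122.4 eV.
ΔE = 122.4 × (1/6² − 1/7²) = 122.4 × 0.007370 = 0.9020 eV.
λ = hc/ΔE = 1240 / 0.9020 = 1370 nm.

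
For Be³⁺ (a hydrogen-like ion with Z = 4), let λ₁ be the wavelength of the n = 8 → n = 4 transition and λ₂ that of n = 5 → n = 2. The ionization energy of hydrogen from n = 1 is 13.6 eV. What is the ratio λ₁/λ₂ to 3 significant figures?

λ ∝ 1/ΔE ∝ 1/(1/n_f² − 1/n_i²), and the Z² and hc factors cancel in the ratio.
λ₁/λ₂ = (1/2² − 1/5²)/(1/4² − 1/8²) = 0.2100/0.04688 = 4.48.

4.48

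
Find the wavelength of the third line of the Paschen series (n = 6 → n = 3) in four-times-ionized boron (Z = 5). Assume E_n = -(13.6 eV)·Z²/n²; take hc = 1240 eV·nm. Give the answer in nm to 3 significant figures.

43.8 nm

The Paschen series terminates on n_f = 3; the third line has n_i = 3+3 = 6.
ΔE = 340.0 × (1/3² − 1/6²) = 28.33 eV.
λ = 1240 / 28.33 = 43.8 nm.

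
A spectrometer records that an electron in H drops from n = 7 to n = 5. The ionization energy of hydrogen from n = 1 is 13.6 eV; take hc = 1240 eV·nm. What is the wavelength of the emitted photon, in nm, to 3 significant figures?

ΔE = 13.60 × (1/5² − 1/7²) = 13.60 × 0.01959 = 0.2664 eV.
λ = hc/ΔE = 1240 / 0.2664 = 4650 nm.

4650 nm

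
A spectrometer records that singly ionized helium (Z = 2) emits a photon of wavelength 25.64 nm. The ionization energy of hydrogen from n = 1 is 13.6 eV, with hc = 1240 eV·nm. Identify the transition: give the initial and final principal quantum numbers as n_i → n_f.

n_i = 3, n_f = 1

The photon energy is ΔE = hc/λ = 1240 / 25.64 = 48.36 eV.
With Z = 2, ΔE = 54.40 × (1/n_f² − 1/n_i²), so 1/n_f² − 1/n_i² = 0.8890.
Trying n_f = 1 gives 1/n_i² = 0.1110, i.e. n_i ≈ 3; this pair matches.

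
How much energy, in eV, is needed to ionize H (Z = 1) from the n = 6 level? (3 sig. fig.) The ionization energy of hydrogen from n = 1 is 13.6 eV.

E_6 = −13.60/36 = −0.378 eV, so ionization (to E = 0) requires 0.378 eV.

0.378 eV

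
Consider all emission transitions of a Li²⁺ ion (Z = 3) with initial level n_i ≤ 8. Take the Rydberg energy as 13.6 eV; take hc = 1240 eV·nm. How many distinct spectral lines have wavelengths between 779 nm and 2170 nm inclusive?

4

Enumerate all n_i → n_f pairs with 1 ≤ n_f < n_i ≤ 8 and compute λ = 1240 / [13.6·9·(1/n_f² − 1/n_i²)].
Lines falling in [779, 2170] nm: 6→5 (828.9 nm), 8→6 (833.6 nm), 7→6 (1375 nm), 8→7 (2118 nm).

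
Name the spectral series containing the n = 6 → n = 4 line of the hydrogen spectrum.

The series is set by the lower level: n_f = 4 is the Brackett series.

Brackett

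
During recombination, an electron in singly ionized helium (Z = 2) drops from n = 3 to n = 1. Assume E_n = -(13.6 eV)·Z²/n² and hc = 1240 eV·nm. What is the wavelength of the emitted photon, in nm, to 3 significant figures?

25.6 nm

For Z = 2 the level energies scale as Z², so the effective Rydberg energy is 13.6 × 4 = 54.40 eV.
ΔE = 54.40 × (1/1² − 1/3²) = 54.40 × 0.8889 = 48.36 eV.
λ = hc/ΔE = 1240 / 48.36 = 25.6 nm.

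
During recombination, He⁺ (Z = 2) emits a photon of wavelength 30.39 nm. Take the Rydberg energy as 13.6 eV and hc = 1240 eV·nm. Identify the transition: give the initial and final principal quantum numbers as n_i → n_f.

The photon energy is ΔE = hc/λ = 1240 / 30.39 = 40.80 eV.
With Z = 2, ΔE = 54.40 × (1/n_f² − 1/n_i²), so 1/n_f² − 1/n_i² = 0.7501.
Trying n_f = 1 gives 1/n_i² = 0.2499, i.e. n_i ≈ 2; this pair matches.

n_i = 2, n_f = 1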